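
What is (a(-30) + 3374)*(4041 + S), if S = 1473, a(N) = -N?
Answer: 18769656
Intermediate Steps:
(a(-30) + 3374)*(4041 + S) = (-1*(-30) + 3374)*(4041 + 1473) = (30 + 3374)*5514 = 3404*5514 = 18769656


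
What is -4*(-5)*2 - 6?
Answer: 34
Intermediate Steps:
-4*(-5)*2 - 6 = 20*2 - 6 = 40 - 6 = 34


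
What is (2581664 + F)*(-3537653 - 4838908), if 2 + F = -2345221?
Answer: -1980562459401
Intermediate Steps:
F = -2345223 (F = -2 - 2345221 = -2345223)
(2581664 + F)*(-3537653 - 4838908) = (2581664 - 2345223)*(-3537653 - 4838908) = 236441*(-8376561) = -1980562459401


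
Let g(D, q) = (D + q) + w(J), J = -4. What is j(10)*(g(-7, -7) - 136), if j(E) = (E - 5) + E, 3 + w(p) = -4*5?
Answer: -2595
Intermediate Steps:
w(p) = -23 (w(p) = -3 - 4*5 = -3 - 20 = -23)
j(E) = -5 + 2*E (j(E) = (-5 + E) + E = -5 + 2*E)
g(D, q) = -23 + D + q (g(D, q) = (D + q) - 23 = -23 + D + q)
j(10)*(g(-7, -7) - 136) = (-5 + 2*10)*((-23 - 7 - 7) - 136) = (-5 + 20)*(-37 - 136) = 15*(-173) = -2595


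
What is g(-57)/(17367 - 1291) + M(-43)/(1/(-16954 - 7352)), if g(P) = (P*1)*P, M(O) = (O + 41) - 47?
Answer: 19146422793/16076 ≈ 1.1910e+6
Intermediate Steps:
M(O) = -6 + O (M(O) = (41 + O) - 47 = -6 + O)
g(P) = P**2 (g(P) = P*P = P**2)
g(-57)/(17367 - 1291) + M(-43)/(1/(-16954 - 7352)) = (-57)**2/(17367 - 1291) + (-6 - 43)/(1/(-16954 - 7352)) = 3249/16076 - 49/(1/(-24306)) = 3249*(1/16076) - 49/(-1/24306) = 3249/16076 - 49*(-24306) = 3249/16076 + 1190994 = 19146422793/16076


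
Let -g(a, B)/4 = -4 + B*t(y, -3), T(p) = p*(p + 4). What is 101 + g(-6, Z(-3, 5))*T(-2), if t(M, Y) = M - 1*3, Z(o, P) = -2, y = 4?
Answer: 5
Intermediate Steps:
t(M, Y) = -3 + M (t(M, Y) = M - 3 = -3 + M)
T(p) = p*(4 + p)
g(a, B) = 16 - 4*B (g(a, B) = -4*(-4 + B*(-3 + 4)) = -4*(-4 + B*1) = -4*(-4 + B) = 16 - 4*B)
101 + g(-6, Z(-3, 5))*T(-2) = 101 + (16 - 4*(-2))*(-2*(4 - 2)) = 101 + (16 + 8)*(-2*2) = 101 + 24*(-4) = 101 - 96 = 5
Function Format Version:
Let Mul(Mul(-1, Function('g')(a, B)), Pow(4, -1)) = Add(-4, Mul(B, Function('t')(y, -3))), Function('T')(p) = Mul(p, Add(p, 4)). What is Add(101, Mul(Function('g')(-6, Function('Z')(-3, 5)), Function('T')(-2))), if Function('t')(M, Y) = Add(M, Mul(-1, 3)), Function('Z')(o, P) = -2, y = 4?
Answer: 5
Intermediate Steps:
Function('t')(M, Y) = Add(-3, M) (Function('t')(M, Y) = Add(M, -3) = Add(-3, M))
Function('T')(p) = Mul(p, Add(4, p))
Function('g')(a, B) = Add(16, Mul(-4, B)) (Function('g')(a, B) = Mul(-4, Add(-4, Mul(B, Add(-3, 4)))) = Mul(-4, Add(-4, Mul(B, 1))) = Mul(-4, Add(-4, B)) = Add(16, Mul(-4, B)))
Add(101, Mul(Function('g')(-6, Function('Z')(-3, 5)), Function('T')(-2))) = Add(101, Mul(Add(16, Mul(-4, -2)), Mul(-2, Add(4, -2)))) = Add(101, Mul(Add(16, 8), Mul(-2, 2))) = Add(101, Mul(24, -4)) = Add(101, -96) = 5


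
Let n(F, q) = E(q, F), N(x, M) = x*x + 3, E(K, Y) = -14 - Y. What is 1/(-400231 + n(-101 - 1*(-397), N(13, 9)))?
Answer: -1/400541 ≈ -2.4966e-6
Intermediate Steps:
N(x, M) = 3 + x**2 (N(x, M) = x**2 + 3 = 3 + x**2)
n(F, q) = -14 - F
1/(-400231 + n(-101 - 1*(-397), N(13, 9))) = 1/(-400231 + (-14 - (-101 - 1*(-397)))) = 1/(-400231 + (-14 - (-101 + 397))) = 1/(-400231 + (-14 - 1*296)) = 1/(-400231 + (-14 - 296)) = 1/(-400231 - 310) = 1/(-400541) = -1/400541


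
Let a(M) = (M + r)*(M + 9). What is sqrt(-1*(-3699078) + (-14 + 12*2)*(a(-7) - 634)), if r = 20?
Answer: sqrt(3692998) ≈ 1921.7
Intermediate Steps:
a(M) = (9 + M)*(20 + M) (a(M) = (M + 20)*(M + 9) = (20 + M)*(9 + M) = (9 + M)*(20 + M))
sqrt(-1*(-3699078) + (-14 + 12*2)*(a(-7) - 634)) = sqrt(-1*(-3699078) + (-14 + 12*2)*((180 + (-7)**2 + 29*(-7)) - 634)) = sqrt(3699078 + (-14 + 24)*((180 + 49 - 203) - 634)) = sqrt(3699078 + 10*(26 - 634)) = sqrt(3699078 + 10*(-608)) = sqrt(3699078 - 6080) = sqrt(3692998)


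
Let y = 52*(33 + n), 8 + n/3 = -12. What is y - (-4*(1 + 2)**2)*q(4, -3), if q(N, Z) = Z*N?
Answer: -1836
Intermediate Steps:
n = -60 (n = -24 + 3*(-12) = -24 - 36 = -60)
q(N, Z) = N*Z
y = -1404 (y = 52*(33 - 60) = 52*(-27) = -1404)
y - (-4*(1 + 2)**2)*q(4, -3) = -1404 - (-4*(1 + 2)**2)*4*(-3) = -1404 - (-4*3**2)*(-12) = -1404 - (-4*9)*(-12) = -1404 - (-36)*(-12) = -1404 - 1*432 = -1404 - 432 = -1836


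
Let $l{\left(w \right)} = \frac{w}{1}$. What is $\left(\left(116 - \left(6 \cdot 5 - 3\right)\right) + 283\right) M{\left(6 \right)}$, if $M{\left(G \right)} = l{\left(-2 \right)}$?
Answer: $-744$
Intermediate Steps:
$l{\left(w \right)} = w$ ($l{\left(w \right)} = w 1 = w$)
$M{\left(G \right)} = -2$
$\left(\left(116 - \left(6 \cdot 5 - 3\right)\right) + 283\right) M{\left(6 \right)} = \left(\left(116 - \left(6 \cdot 5 - 3\right)\right) + 283\right) \left(-2\right) = \left(\left(116 - \left(30 - 3\right)\right) + 283\right) \left(-2\right) = \left(\left(116 - 27\right) + 283\right) \left(-2\right) = \left(89 + 283\right) \left(-2\right) = 372 \left(-2\right) = -744$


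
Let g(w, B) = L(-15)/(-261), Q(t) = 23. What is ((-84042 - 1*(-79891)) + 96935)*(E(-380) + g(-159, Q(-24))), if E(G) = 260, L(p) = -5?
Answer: 2098928720/87 ≈ 2.4126e+7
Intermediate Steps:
g(w, B) = 5/261 (g(w, B) = -5/(-261) = -5*(-1/261) = 5/261)
((-84042 - 1*(-79891)) + 96935)*(E(-380) + g(-159, Q(-24))) = ((-84042 - 1*(-79891)) + 96935)*(260 + 5/261) = ((-84042 + 79891) + 96935)*(67865/261) = (-4151 + 96935)*(67865/261) = 92784*(67865/261) = 2098928720/87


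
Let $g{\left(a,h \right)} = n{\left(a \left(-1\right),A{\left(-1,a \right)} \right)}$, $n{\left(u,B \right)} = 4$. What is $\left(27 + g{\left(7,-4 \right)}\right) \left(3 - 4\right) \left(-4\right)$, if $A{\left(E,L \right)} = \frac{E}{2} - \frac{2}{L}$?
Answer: $124$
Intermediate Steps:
$A{\left(E,L \right)} = \frac{E}{2} - \frac{2}{L}$ ($A{\left(E,L \right)} = E \frac{1}{2} - \frac{2}{L} = \frac{E}{2} - \frac{2}{L}$)
$g{\left(a,h \right)} = 4$
$\left(27 + g{\left(7,-4 \right)}\right) \left(3 - 4\right) \left(-4\right) = \left(27 + 4\right) \left(3 - 4\right) \left(-4\right) = 31 \left(\left(-1\right) \left(-4\right)\right) = 31 \cdot 4 = 124$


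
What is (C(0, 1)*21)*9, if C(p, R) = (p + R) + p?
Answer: 189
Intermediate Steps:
C(p, R) = R + 2*p (C(p, R) = (R + p) + p = R + 2*p)
(C(0, 1)*21)*9 = ((1 + 2*0)*21)*9 = ((1 + 0)*21)*9 = (1*21)*9 = 21*9 = 189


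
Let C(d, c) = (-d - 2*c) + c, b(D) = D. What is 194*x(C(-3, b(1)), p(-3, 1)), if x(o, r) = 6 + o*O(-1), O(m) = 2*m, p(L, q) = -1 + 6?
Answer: 388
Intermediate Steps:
C(d, c) = -c - d
p(L, q) = 5
x(o, r) = 6 - 2*o (x(o, r) = 6 + o*(2*(-1)) = 6 + o*(-2) = 6 - 2*o)
194*x(C(-3, b(1)), p(-3, 1)) = 194*(6 - 2*(-1*1 - 1*(-3))) = 194*(6 - 2*(-1 + 3)) = 194*(6 - 2*2) = 194*(6 - 4) = 194*2 = 388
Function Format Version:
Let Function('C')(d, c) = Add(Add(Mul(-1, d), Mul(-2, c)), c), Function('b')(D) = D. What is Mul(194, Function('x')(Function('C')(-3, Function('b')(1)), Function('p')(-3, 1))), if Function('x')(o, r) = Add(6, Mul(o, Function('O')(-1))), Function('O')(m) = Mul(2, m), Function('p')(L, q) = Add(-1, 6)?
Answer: 388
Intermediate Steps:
Function('C')(d, c) = Add(Mul(-1, c), Mul(-1, d))
Function('p')(L, q) = 5
Function('x')(o, r) = Add(6, Mul(-2, o)) (Function('x')(o, r) = Add(6, Mul(o, Mul(2, -1))) = Add(6, Mul(o, -2)) = Add(6, Mul(-2, o)))
Mul(194, Function('x')(Function('C')(-3, Function('b')(1)), Function('p')(-3, 1))) = Mul(194, Add(6, Mul(-2, Add(Mul(-1, 1), Mul(-1, -3))))) = Mul(194, Add(6, Mul(-2, Add(-1, 3)))) = Mul(194, Add(6, Mul(-2, 2))) = Mul(194, Add(6, -4)) = Mul(194, 2) = 388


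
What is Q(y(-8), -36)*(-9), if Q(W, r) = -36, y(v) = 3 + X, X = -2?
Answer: 324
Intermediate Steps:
y(v) = 1 (y(v) = 3 - 2 = 1)
Q(y(-8), -36)*(-9) = -36*(-9) = 324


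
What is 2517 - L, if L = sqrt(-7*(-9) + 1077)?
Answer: 2517 - 2*sqrt(285) ≈ 2483.2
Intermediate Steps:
L = 2*sqrt(285) (L = sqrt(63 + 1077) = sqrt(1140) = 2*sqrt(285) ≈ 33.764)
2517 - L = 2517 - 2*sqrt(285)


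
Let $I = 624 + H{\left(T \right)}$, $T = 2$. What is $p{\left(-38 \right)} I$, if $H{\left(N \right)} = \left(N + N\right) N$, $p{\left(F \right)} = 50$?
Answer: $31600$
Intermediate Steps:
$H{\left(N \right)} = 2 N^{2}$ ($H{\left(N \right)} = 2 N N = 2 N^{2}$)
$I = 632$ ($I = 624 + 2 \cdot 2^{2} = 624 + 2 \cdot 4 = 624 + 8 = 632$)
$p{\left(-38 \right)} I = 50 \cdot 632 = 31600$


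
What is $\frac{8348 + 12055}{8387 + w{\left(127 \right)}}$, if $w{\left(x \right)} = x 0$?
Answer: $\frac{20403}{8387} \approx 2.4327$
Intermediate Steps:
$w{\left(x \right)} = 0$
$\frac{8348 + 12055}{8387 + w{\left(127 \right)}} = \frac{8348 + 12055}{8387 + 0} = \frac{20403}{8387}$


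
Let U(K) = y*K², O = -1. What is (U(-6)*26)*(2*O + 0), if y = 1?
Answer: -1872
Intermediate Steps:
U(K) = K² (U(K) = 1*K² = K²)
(U(-6)*26)*(2*O + 0) = ((-6)²*26)*(2*(-1) + 0) = (36*26)*(-2 + 0) = 936*(-2) = -1872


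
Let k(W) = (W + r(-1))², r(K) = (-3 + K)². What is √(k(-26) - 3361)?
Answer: I*√3261 ≈ 57.105*I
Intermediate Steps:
k(W) = (16 + W)² (k(W) = (W + (-3 - 1)²)² = (W + (-4)²)² = (W + 16)² = (16 + W)²)
√(k(-26) - 3361) = √((16 - 26)² - 3361) = √((-10)² - 3361) = √(100 - 3361) = √(-3261) = I*√3261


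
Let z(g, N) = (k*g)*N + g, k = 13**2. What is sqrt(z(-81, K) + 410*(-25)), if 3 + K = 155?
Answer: I*sqrt(2091059) ≈ 1446.0*I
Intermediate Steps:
K = 152 (K = -3 + 155 = 152)
k = 169
z(g, N) = g + 169*N*g (z(g, N) = (169*g)*N + g = 169*N*g + g = g + 169*N*g)
sqrt(z(-81, K) + 410*(-25)) = sqrt(-81*(1 + 169*152) + 410*(-25)) = sqrt(-81*(1 + 25688) - 10250) = sqrt(-81*25689 - 10250) = sqrt(-2080809 - 10250) = sqrt(-2091059) = I*sqrt(2091059)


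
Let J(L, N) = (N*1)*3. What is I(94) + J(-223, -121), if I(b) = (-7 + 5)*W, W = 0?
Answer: -363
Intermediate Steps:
I(b) = 0 (I(b) = (-7 + 5)*0 = -2*0 = 0)
J(L, N) = 3*N (J(L, N) = N*3 = 3*N)
I(94) + J(-223, -121) = 0 + 3*(-121) = 0 - 363 = -363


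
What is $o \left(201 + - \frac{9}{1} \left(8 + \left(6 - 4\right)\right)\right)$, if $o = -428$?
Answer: $-47508$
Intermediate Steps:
$o \left(201 + - \frac{9}{1} \left(8 + \left(6 - 4\right)\right)\right) = - 428 \left(201 + - \frac{9}{1} \left(8 + \left(6 - 4\right)\right)\right) = - 428 \left(201 + \left(-9\right) 1 \left(8 + 2\right)\right) = - 428 \left(201 - 90\right) = \left(-428\right) 111 = -47508$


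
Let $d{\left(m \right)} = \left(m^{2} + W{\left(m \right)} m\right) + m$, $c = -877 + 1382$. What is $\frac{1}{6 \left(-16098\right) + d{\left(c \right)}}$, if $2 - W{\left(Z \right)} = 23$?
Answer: $\frac{1}{148337} \approx 6.7414 \cdot 10^{-6}$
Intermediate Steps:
$W{\left(Z \right)} = -21$ ($W{\left(Z \right)} = 2 - 23 = -21$)
$c = 505$
$d{\left(m \right)} = m^{2} - 20 m$ ($d{\left(m \right)} = \left(m^{2} - 21 m\right) + m = m^{2} - 20 m$)
$\frac{1}{6 \left(-16098\right) + d{\left(c \right)}} = \frac{1}{6 \left(-16098\right) + 505 \left(-20 + 505\right)} = \frac{1}{-96588 + 505 \cdot 485} = \frac{1}{-96588 + 244925} = \frac{1}{148337}$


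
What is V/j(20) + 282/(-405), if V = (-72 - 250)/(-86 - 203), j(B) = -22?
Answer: -320561/429165 ≈ -0.74694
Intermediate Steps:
V = 322/289 (V = -322/(-289) = -322*(-1/289) = 322/289 ≈ 1.1142)
V/j(20) + 282/(-405) = (322/289)/(-22) + 282/(-405) = (322/289)*(-1/22) + 282*(-1/405) = -161/3179 - 94/135 = -320561/429165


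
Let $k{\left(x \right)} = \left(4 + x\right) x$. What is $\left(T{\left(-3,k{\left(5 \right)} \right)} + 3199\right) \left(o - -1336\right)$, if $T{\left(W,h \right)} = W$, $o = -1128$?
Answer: $664768$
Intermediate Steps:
$k{\left(x \right)} = x \left(4 + x\right)$
$\left(T{\left(-3,k{\left(5 \right)} \right)} + 3199\right) \left(o - -1336\right) = \left(-3 + 3199\right) \left(-1128 - -1336\right) = 3196 \left(-1128 + \left(-1055 + 2391\right)\right) = 3196 \left(-1128 + 1336\right) = 3196 \cdot 208 = 664768$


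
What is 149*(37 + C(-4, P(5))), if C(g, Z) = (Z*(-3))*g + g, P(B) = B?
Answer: 13857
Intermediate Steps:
C(g, Z) = g - 3*Z*g (C(g, Z) = (-3*Z)*g + g = -3*Z*g + g = g - 3*Z*g)
149*(37 + C(-4, P(5))) = 149*(37 - 4*(1 - 3*5)) = 149*(37 - 4*(1 - 15)) = 149*(37 - 4*(-14)) = 149*(37 + 56) = 149*93 = 13857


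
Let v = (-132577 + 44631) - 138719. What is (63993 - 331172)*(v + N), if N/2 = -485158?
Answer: 319808186599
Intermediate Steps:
N = -970316 (N = 2*(-485158) = -970316)
v = -226665 (v = -87946 - 138719 = -226665)
(63993 - 331172)*(v + N) = (63993 - 331172)*(-226665 - 970316) = -267179*(-1196981) = 319808186599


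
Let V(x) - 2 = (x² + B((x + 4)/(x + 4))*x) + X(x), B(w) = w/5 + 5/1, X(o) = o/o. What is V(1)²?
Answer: 2116/25 ≈ 84.640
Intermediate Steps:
X(o) = 1
B(w) = 5 + w/5 (B(w) = w*(⅕) + 5*1 = w/5 + 5 = 5 + w/5)
V(x) = 3 + x² + 26*x/5 (V(x) = 2 + ((x² + (5 + ((x + 4)/(x + 4))/5)*x) + 1) = 2 + ((x² + (5 + ((4 + x)/(4 + x))/5)*x) + 1) = 2 + ((x² + (5 + (⅕)*1)*x) + 1) = 2 + ((x² + (5 + ⅕)*x) + 1) = 2 + ((x² + 26*x/5) + 1) = 2 + (1 + x² + 26*x/5) = 3 + x² + 26*x/5)
V(1)² = (3 + 1² + (26/5)*1)² = (3 + 1 + 26/5)² = (46/5)² = 2116/25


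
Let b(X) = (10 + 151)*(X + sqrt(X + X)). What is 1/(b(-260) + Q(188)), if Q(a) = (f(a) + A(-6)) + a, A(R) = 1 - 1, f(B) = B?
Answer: -10371/433600294 - 161*I*sqrt(130)/867200588 ≈ -2.3918e-5 - 2.1168e-6*I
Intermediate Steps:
A(R) = 0
b(X) = 161*X + 161*sqrt(2)*sqrt(X) (b(X) = 161*(X + sqrt(2*X)) = 161*(X + sqrt(2)*sqrt(X)) = 161*X + 161*sqrt(2)*sqrt(X))
Q(a) = 2*a (Q(a) = (a + 0) + a = a + a = 2*a)
1/(b(-260) + Q(188)) = 1/((161*(-260) + 161*sqrt(2)*sqrt(-260)) + 2*188) = 1/((-41860 + 161*sqrt(2)*(2*I*sqrt(65))) + 376) = 1/((-41860 + 322*I*sqrt(130)) + 376) = 1/(-41484 + 322*I*sqrt(130))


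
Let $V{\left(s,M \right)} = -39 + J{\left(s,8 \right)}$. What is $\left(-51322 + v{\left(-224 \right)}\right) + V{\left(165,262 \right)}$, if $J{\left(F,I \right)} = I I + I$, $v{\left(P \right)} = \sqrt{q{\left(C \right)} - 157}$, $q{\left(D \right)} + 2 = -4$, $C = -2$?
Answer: $-51289 + i \sqrt{163} \approx -51289.0 + 12.767 i$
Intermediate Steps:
$q{\left(D \right)} = -6$ ($q{\left(D \right)} = -2 - 4 = -6$)
$v{\left(P \right)} = i \sqrt{163}$ ($v{\left(P \right)} = \sqrt{-6 - 157} = \sqrt{-163} = i \sqrt{163}$)
$J{\left(F,I \right)} = I + I^{2}$ ($J{\left(F,I \right)} = I^{2} + I = I + I^{2}$)
$V{\left(s,M \right)} = 33$ ($V{\left(s,M \right)} = -39 + 8 \left(1 + 8\right) = -39 + 8 \cdot 9 = -39 + 72 = 33$)
$\left(-51322 + v{\left(-224 \right)}\right) + V{\left(165,262 \right)} = \left(-51322 + i \sqrt{163}\right) + 33 = -51289 + i \sqrt{163}$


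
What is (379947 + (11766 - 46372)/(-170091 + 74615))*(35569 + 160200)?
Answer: 3550843867863341/47738 ≈ 7.4382e+10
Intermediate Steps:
(379947 + (11766 - 46372)/(-170091 + 74615))*(35569 + 160200) = (379947 - 34606/(-95476))*195769 = (379947 - 34606*(-1/95476))*195769 = (379947 + 17303/47738)*195769 = (18137927189/47738)*195769 = 3550843867863341/47738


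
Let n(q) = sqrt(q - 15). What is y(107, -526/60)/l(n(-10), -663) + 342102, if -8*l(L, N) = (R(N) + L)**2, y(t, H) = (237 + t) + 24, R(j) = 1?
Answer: 57832902/169 + 7360*I/169 ≈ 3.4221e+5 + 43.55*I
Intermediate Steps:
y(t, H) = 261 + t
n(q) = sqrt(-15 + q)
l(L, N) = -(1 + L)**2/8
y(107, -526/60)/l(n(-10), -663) + 342102 = (261 + 107)/((-(1 + sqrt(-15 - 10))**2/8)) + 342102 = 368/((-(1 + sqrt(-25))**2/8)) + 342102 = 368/((-(1 + 5*I)**2/8)) + 342102 = 368*(-8/(1 + 5*I)**2) + 342102 = -2944/(1 + 5*I)**2 + 342102 = 342102 - 2944/(1 + 5*I)**2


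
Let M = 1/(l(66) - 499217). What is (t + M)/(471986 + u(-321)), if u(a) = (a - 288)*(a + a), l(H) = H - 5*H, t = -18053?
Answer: -4508565247/215517060842 ≈ -0.020920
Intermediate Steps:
l(H) = -4*H
M = -1/499481 (M = 1/(-4*66 - 499217) = 1/(-264 - 499217) = 1/(-499481) = -1/499481 ≈ -2.0021e-6)
u(a) = 2*a*(-288 + a) (u(a) = (-288 + a)*(2*a) = 2*a*(-288 + a))
(t + M)/(471986 + u(-321)) = (-18053 - 1/499481)/(471986 + 2*(-321)*(-288 - 321)) = -9017130494/(499481*(471986 + 2*(-321)*(-609))) = -9017130494/(499481*(471986 + 390978)) = -9017130494/499481/862964 = -9017130494/499481*1/862964 = -4508565247/215517060842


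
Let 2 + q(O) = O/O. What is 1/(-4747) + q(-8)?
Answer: -4748/4747 ≈ -1.0002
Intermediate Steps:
q(O) = -1 (q(O) = -2 + O/O = -2 + 1 = -1)
1/(-4747) + q(-8) = 1/(-4747) - 1 = -1/4747 - 1 = -4748/4747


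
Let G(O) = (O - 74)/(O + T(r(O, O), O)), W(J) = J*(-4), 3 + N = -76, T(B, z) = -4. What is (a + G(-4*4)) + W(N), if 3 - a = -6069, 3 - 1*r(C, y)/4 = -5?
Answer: 12785/2 ≈ 6392.5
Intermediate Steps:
r(C, y) = 32 (r(C, y) = 12 - 4*(-5) = 12 + 20 = 32)
a = 6072 (a = 3 - 1*(-6069) = 3 + 6069 = 6072)
N = -79 (N = -3 - 76 = -79)
W(J) = -4*J
G(O) = (-74 + O)/(-4 + O) (G(O) = (O - 74)/(O - 4) = (-74 + O)/(-4 + O))
(a + G(-4*4)) + W(N) = (6072 + (-74 - 4*4)/(-4 - 4*4)) - 4*(-79) = (6072 + (-74 - 16)/(-4 - 16)) + 316 = (6072 - 90/(-20)) + 316 = (6072 - 1/20*(-90)) + 316 = (6072 + 9/2) + 316 = 12153/2 + 316 = 12785/2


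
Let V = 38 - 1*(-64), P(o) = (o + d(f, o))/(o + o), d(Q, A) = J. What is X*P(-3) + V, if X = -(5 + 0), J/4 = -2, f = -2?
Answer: 557/6 ≈ 92.833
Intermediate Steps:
J = -8 (J = 4*(-2) = -8)
d(Q, A) = -8
P(o) = (-8 + o)/(2*o) (P(o) = (o - 8)/(o + o) = (-8 + o)/((2*o)) = (-8 + o)*(1/(2*o)) = (-8 + o)/(2*o))
V = 102 (V = 38 + 64 = 102)
X = -5 (X = -1*5 = -5)
X*P(-3) + V = -5*(-8 - 3)/(2*(-3)) + 102 = -5*(-1)*(-11)/(2*3) + 102 = -5*11/6 + 102 = -55/6 + 102 = 557/6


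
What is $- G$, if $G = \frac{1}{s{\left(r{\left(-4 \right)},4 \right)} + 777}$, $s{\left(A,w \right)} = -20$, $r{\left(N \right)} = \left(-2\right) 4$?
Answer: $- \frac{1}{757} \approx -0.001321$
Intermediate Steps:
$r{\left(N \right)} = -8$
$G = \frac{1}{757}$ ($G = \frac{1}{-20 + 777} = \frac{1}{757} \approx 0.001321$)
$- G = \left(-1\right) \frac{1}{757} = - \frac{1}{757}$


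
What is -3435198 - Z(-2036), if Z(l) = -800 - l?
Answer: -3436434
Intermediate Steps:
-3435198 - Z(-2036) = -3435198 - (-800 - 1*(-2036)) = -3435198 - (-800 + 2036) = -3435198 - 1*1236 = -3435198 - 1236 = -3436434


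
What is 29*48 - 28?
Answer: 1364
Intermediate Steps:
29*48 - 28 = 1392 - 28 = 1364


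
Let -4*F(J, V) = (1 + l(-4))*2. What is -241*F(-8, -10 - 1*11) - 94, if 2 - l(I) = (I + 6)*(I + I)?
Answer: 4391/2 ≈ 2195.5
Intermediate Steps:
l(I) = 2 - 2*I*(6 + I) (l(I) = 2 - (I + 6)*(I + I) = 2 - (6 + I)*2*I = 2 - 2*I*(6 + I))
F(J, V) = -19/2 (F(J, V) = -(1 + (2 - 12*(-4) - 2*(-4)²))*2/4 = -(1 + (2 + 48 - 2*16))*2/4 = -(1 + (2 + 48 - 32))*2/4 = -(1 + 18)*2/4 = -19*2/4 = -¼*38 = -19/2)
-241*F(-8, -10 - 1*11) - 94 = -241*(-19/2) - 94 = 4579/2 - 94 = 4391/2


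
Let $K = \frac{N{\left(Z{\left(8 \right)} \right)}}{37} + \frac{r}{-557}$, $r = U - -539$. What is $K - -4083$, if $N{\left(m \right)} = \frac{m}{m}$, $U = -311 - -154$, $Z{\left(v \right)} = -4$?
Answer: $\frac{84132970}{20609} \approx 4082.3$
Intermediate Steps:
$U = -157$ ($U = -311 + 154 = -157$)
$N{\left(m \right)} = 1$
$r = 382$ ($r = -157 - -539 = -157 + 539 = 382$)
$K = - \frac{13577}{20609}$ ($K = 1 \cdot \frac{1}{37} + \frac{382}{-557} = 1 \cdot \frac{1}{37} + 382 \left(- \frac{1}{557}\right) = \frac{1}{37} - \frac{382}{557} = - \frac{13577}{20609} \approx -0.65879$)
$K - -4083 = - \frac{13577}{20609} - -4083 = - \frac{13577}{20609} + 4083 = \frac{84132970}{20609}$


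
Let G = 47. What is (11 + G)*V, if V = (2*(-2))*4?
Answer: -928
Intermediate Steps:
V = -16 (V = -4*4 = -16)
(11 + G)*V = (11 + 47)*(-16) = 58*(-16) = -928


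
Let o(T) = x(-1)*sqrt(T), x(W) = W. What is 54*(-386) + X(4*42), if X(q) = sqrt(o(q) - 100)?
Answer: -20844 + I*sqrt(100 + 2*sqrt(42)) ≈ -20844.0 + 10.628*I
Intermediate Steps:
o(T) = -sqrt(T)
X(q) = sqrt(-100 - sqrt(q)) (X(q) = sqrt(-sqrt(q) - 100) = sqrt(-100 - sqrt(q)))
54*(-386) + X(4*42) = 54*(-386) + sqrt(-100 - sqrt(4*42)) = -20844 + sqrt(-100 - sqrt(168)) = -20844 + sqrt(-100 - 2*sqrt(42))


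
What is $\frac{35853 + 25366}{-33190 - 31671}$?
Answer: $- \frac{61219}{64861} \approx -0.94385$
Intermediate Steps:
$\frac{35853 + 25366}{-33190 - 31671} = \frac{61219}{-64861} = 61219 \left(- \frac{1}{64861}\right) = - \frac{61219}{64861}$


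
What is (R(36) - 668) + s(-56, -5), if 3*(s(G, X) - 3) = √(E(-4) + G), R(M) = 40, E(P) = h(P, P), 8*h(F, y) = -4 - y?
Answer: -625 + 2*I*√14/3 ≈ -625.0 + 2.4944*I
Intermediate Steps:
h(F, y) = -½ - y/8 (h(F, y) = (-4 - y)/8 = -½ - y/8)
E(P) = -½ - P/8
s(G, X) = 3 + √G/3 (s(G, X) = 3 + √((-½ - ⅛*(-4)) + G)/3 = 3 + √((-½ + ½) + G)/3 = 3 + √(0 + G)/3 = 3 + √G/3)
(R(36) - 668) + s(-56, -5) = (40 - 668) + (3 + √(-56)/3) = -628 + (3 + (2*I*√14)/3) = -628 + (3 + 2*I*√14/3) = -625 + 2*I*√14/3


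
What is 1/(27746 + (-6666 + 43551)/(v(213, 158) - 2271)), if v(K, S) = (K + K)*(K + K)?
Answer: 11947/331483921 ≈ 3.6041e-5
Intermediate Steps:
v(K, S) = 4*K² (v(K, S) = (2*K)*(2*K) = 4*K²)
1/(27746 + (-6666 + 43551)/(v(213, 158) - 2271)) = 1/(27746 + (-6666 + 43551)/(4*213² - 2271)) = 1/(27746 + 36885/(4*45369 - 2271)) = 1/(27746 + 36885/(181476 - 2271)) = 1/(27746 + 36885/179205) = 1/(27746 + 36885*(1/179205)) = 1/(27746 + 2459/11947) = 1/(331483921/11947) = 11947/331483921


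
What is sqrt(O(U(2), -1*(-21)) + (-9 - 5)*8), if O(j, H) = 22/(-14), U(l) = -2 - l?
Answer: I*sqrt(5565)/7 ≈ 10.657*I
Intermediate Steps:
O(j, H) = -11/7 (O(j, H) = 22*(-1/14) = -11/7)
sqrt(O(U(2), -1*(-21)) + (-9 - 5)*8) = sqrt(-11/7 + (-9 - 5)*8) = sqrt(-11/7 - 14*8) = sqrt(-11/7 - 112) = sqrt(-795/7) = I*sqrt(5565)/7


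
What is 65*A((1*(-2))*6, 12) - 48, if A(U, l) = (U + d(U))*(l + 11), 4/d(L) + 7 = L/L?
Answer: -56954/3 ≈ -18985.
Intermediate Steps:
d(L) = -⅔ (d(L) = 4/(-7 + L/L) = 4/(-7 + 1) = 4/(-6) = 4*(-⅙) = -⅔)
A(U, l) = (11 + l)*(-⅔ + U) (A(U, l) = (U - ⅔)*(l + 11) = (-⅔ + U)*(11 + l) = (11 + l)*(-⅔ + U))
65*A((1*(-2))*6, 12) - 48 = 65*(-22/3 + 11*((1*(-2))*6) - ⅔*12 + ((1*(-2))*6)*12) - 48 = 65*(-22/3 + 11*(-2*6) - 8 - 2*6*12) - 48 = 65*(-22/3 + 11*(-12) - 8 - 12*12) - 48 = 65*(-22/3 - 132 - 8 - 144) - 48 = 65*(-874/3) - 48 = -56810/3 - 48 = -56954/3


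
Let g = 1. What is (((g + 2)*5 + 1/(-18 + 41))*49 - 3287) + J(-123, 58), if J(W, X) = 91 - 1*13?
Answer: -56853/23 ≈ -2471.9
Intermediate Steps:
J(W, X) = 78 (J(W, X) = 91 - 13 = 78)
(((g + 2)*5 + 1/(-18 + 41))*49 - 3287) + J(-123, 58) = (((1 + 2)*5 + 1/(-18 + 41))*49 - 3287) + 78 = ((3*5 + 1/23)*49 - 3287) + 78 = ((15 + 1/23)*49 - 3287) + 78 = ((346/23)*49 - 3287) + 78 = (16954/23 - 3287) + 78 = -58647/23 + 78 = -56853/23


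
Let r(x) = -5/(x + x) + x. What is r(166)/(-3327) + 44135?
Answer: 16249959011/368188 ≈ 44135.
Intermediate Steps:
r(x) = x - 5/(2*x) (r(x) = -5*1/(2*x) + x = -5/(2*x) + x = x - 5/(2*x))
r(166)/(-3327) + 44135 = (166 - 5/2/166)/(-3327) + 44135 = (166 - 5/2*1/166)*(-1/3327) + 44135 = (166 - 5/332)*(-1/3327) + 44135 = (55107/332)*(-1/3327) + 44135 = -18369/368188 + 44135 = 16249959011/368188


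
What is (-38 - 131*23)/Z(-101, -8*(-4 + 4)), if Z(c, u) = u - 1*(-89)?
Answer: -3051/89 ≈ -34.281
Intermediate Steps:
Z(c, u) = 89 + u (Z(c, u) = u + 89 = 89 + u)
(-38 - 131*23)/Z(-101, -8*(-4 + 4)) = (-38 - 131*23)/(89 - 8*(-4 + 4)) = (-38 - 3013)/(89 - 8*0) = -3051/(89 + 0) = -3051/89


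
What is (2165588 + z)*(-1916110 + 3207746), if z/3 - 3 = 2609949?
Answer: 12910475306384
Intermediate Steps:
z = 7829856 (z = 9 + 3*2609949 = 9 + 7829847 = 7829856)
(2165588 + z)*(-1916110 + 3207746) = (2165588 + 7829856)*(-1916110 + 3207746) = 9995444*1291636 = 12910475306384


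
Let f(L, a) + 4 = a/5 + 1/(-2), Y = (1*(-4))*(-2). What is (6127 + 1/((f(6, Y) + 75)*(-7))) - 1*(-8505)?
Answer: 73847694/5047 ≈ 14632.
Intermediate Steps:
Y = 8 (Y = -4*(-2) = 8)
f(L, a) = -9/2 + a/5 (f(L, a) = -4 + (a/5 + 1/(-2)) = -4 + (a*(1/5) + 1*(-1/2)) = -4 + (a/5 - 1/2) = -4 + (-1/2 + a/5) = -9/2 + a/5)
(6127 + 1/((f(6, Y) + 75)*(-7))) - 1*(-8505) = (6127 + 1/(((-9/2 + (1/5)*8) + 75)*(-7))) - 1*(-8505) = (6127 + 1/(((-9/2 + 8/5) + 75)*(-7))) + 8505 = (6127 + 1/((-29/10 + 75)*(-7))) + 8505 = (6127 + 1/((721/10)*(-7))) + 8505 = (6127 + 1/(-5047/10)) + 8505 = (6127 - 10/5047) + 8505 = 30922959/5047 + 8505 = 73847694/5047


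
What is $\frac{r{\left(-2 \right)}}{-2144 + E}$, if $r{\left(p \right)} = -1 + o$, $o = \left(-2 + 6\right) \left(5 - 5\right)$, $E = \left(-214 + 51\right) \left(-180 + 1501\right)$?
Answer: $\frac{1}{217467} \approx 4.5984 \cdot 10^{-6}$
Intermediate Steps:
$E = -215323$ ($E = \left(-163\right) 1321 = -215323$)
$o = 0$ ($o = 4 \cdot 0 = 0$)
$r{\left(p \right)} = -1$ ($r{\left(p \right)} = -1 + 0 = -1$)
$\frac{r{\left(-2 \right)}}{-2144 + E} = \frac{1}{-2144 - 215323} \left(-1\right) = \frac{1}{-217467} \left(-1\right) = \left(- \frac{1}{217467}\right) \left(-1\right) = \frac{1}{217467}$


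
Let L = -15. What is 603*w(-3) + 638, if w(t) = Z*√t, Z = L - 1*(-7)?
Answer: 638 - 4824*I*√3 ≈ 638.0 - 8355.4*I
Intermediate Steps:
Z = -8 (Z = -15 - 1*(-7) = -15 + 7 = -8)
w(t) = -8*√t
603*w(-3) + 638 = 603*(-8*I*√3) + 638 = -4824*I*√3 + 638 = 638 - 4824*I*√3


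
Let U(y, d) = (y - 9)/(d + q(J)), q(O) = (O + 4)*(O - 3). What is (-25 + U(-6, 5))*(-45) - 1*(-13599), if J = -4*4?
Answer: 3431367/233 ≈ 14727.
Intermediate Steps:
J = -16
q(O) = (-3 + O)*(4 + O) (q(O) = (4 + O)*(-3 + O) = (-3 + O)*(4 + O))
U(y, d) = (-9 + y)/(228 + d) (U(y, d) = (y - 9)/(d + (-12 - 16 + (-16)**2)) = (-9 + y)/(d + (-12 - 16 + 256)) = (-9 + y)/(d + 228) = (-9 + y)/(228 + d))
(-25 + U(-6, 5))*(-45) - 1*(-13599) = (-25 + (-9 - 6)/(228 + 5))*(-45) - 1*(-13599) = (-25 - 15/233)*(-45) + 13599 = -5840/233*(-45) + 13599 = 262800/233 + 13599 = 3431367/233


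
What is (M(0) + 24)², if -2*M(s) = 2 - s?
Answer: 529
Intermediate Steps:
M(s) = -1 + s/2 (M(s) = -(2 - s)/2 = -1 + s/2)
(M(0) + 24)² = ((-1 + (½)*0) + 24)² = ((-1 + 0) + 24)² = (-1 + 24)² = 23² = 529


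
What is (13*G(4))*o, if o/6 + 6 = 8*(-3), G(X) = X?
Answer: -9360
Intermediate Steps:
o = -180 (o = -36 + 6*(8*(-3)) = -36 + 6*(-24) = -36 - 144 = -180)
(13*G(4))*o = (13*4)*(-180) = 52*(-180) = -9360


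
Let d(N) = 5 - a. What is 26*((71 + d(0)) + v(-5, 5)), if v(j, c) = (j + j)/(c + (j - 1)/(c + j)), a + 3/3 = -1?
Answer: 2028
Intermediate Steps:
a = -2 (a = -1 - 1 = -2)
v(j, c) = 2*j/(c + (-1 + j)/(c + j)) (v(j, c) = (2*j)/(c + (-1 + j)/(c + j)) = 2*j/(c + (-1 + j)/(c + j)))
d(N) = 7 (d(N) = 5 - 1*(-2) = 5 + 2 = 7)
26*((71 + d(0)) + v(-5, 5)) = 26*((71 + 7) + 2*(-5)*(5 - 5)/(-1 - 5 + 5**2 + 5*(-5))) = 26*(78 + 2*(-5)*0/(-1 - 5 + 25 - 25)) = 26*(78 + 2*(-5)*0/(-6)) = 26*(78 + 2*(-5)*(-1/6)*0) = 26*(78 + 0) = 26*78 = 2028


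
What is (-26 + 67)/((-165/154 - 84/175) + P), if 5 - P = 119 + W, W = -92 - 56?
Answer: 350/277 ≈ 1.2635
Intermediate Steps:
W = -148
P = 34 (P = 5 - (119 - 148) = 5 - 1*(-29) = 5 + 29 = 34)
(-26 + 67)/((-165/154 - 84/175) + P) = (-26 + 67)/((-165/154 - 84/175) + 34) = 41/((-165*1/154 - 84*1/175) + 34) = 41/((-15/14 - 12/25) + 34) = 41/(-543/350 + 34) = 41/(11357/350) = 41*(350/11357) = 350/277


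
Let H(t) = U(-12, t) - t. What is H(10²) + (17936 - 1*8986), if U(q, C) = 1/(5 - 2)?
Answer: 26551/3 ≈ 8850.3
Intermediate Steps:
U(q, C) = ⅓ (U(q, C) = 1/3 = ⅓)
H(t) = ⅓ - t
H(10²) + (17936 - 1*8986) = (⅓ - 1*10²) + (17936 - 1*8986) = (⅓ - 1*100) + (17936 - 8986) = (⅓ - 100) + 8950 = -299/3 + 8950 = 26551/3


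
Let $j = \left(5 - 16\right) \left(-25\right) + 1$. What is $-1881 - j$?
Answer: $-2157$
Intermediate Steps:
$j = 276$ ($j = \left(5 - 16\right) \left(-25\right) + 1 = \left(-11\right) \left(-25\right) + 1 = 275 + 1 = 276$)
$-1881 - j = -1881 - 276 = -2157$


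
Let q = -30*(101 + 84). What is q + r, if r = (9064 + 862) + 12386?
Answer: 16762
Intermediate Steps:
q = -5550 (q = -30*185 = -5550)
r = 22312 (r = 9926 + 12386 = 22312)
q + r = -5550 + 22312 = 16762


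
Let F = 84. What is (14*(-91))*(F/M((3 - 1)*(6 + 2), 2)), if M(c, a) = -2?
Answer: 53508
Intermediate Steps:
(14*(-91))*(F/M((3 - 1)*(6 + 2), 2)) = (14*(-91))*(84/(-2)) = -107016*(-1)/2 = -1274*(-42) = 53508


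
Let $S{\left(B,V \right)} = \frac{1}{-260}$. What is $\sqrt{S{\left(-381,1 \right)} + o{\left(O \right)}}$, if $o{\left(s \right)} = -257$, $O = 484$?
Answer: $\frac{i \sqrt{4343365}}{130} \approx 16.031 i$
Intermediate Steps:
$S{\left(B,V \right)} = - \frac{1}{260}$
$\sqrt{S{\left(-381,1 \right)} + o{\left(O \right)}} = \sqrt{- \frac{1}{260} - 257} = \sqrt{- \frac{66821}{260}} = \frac{i \sqrt{4343365}}{130}$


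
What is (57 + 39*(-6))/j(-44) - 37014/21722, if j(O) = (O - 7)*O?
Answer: -14484035/8124028 ≈ -1.7829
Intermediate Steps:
j(O) = O*(-7 + O) (j(O) = (-7 + O)*O = O*(-7 + O))
(57 + 39*(-6))/j(-44) - 37014/21722 = (57 + 39*(-6))/((-44*(-7 - 44))) - 37014/21722 = (57 - 234)/((-44*(-51))) - 37014*1/21722 = -177/2244 - 18507/10861 = -177*1/2244 - 18507/10861 = -59/748 - 18507/10861 = -14484035/8124028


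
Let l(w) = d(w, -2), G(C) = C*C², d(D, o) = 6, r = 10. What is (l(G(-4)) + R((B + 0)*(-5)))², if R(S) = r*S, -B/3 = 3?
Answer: 207936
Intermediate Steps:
B = -9 (B = -3*3 = -9)
G(C) = C³
l(w) = 6
R(S) = 10*S
(l(G(-4)) + R((B + 0)*(-5)))² = (6 + 10*((-9 + 0)*(-5)))² = (6 + 10*(-9*(-5)))² = (6 + 10*45)² = (6 + 450)² = 456² = 207936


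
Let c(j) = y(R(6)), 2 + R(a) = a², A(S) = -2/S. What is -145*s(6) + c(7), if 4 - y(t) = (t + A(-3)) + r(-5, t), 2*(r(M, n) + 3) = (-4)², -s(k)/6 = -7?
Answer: -18377/3 ≈ -6125.7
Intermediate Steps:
s(k) = 42 (s(k) = -6*(-7) = 42)
r(M, n) = 5 (r(M, n) = -3 + (½)*(-4)² = -3 + (½)*16 = -3 + 8 = 5)
R(a) = -2 + a²
y(t) = -5/3 - t (y(t) = 4 - ((t - 2/(-3)) + 5) = 4 - ((t - 2*(-⅓)) + 5) = 4 - ((t + ⅔) + 5) = 4 - ((⅔ + t) + 5) = 4 - (17/3 + t) = 4 + (-17/3 - t) = -5/3 - t)
c(j) = -107/3 (c(j) = -5/3 - (-2 + 6²) = -5/3 - (-2 + 36) = -5/3 - 1*34 = -5/3 - 34 = -107/3)
-145*s(6) + c(7) = -145*42 - 107/3 = -6090 - 107/3 = -18377/3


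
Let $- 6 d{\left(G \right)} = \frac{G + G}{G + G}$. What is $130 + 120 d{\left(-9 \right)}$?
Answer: $110$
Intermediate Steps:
$d{\left(G \right)} = - \frac{1}{6}$ ($d{\left(G \right)} = - \frac{\left(G + G\right) \frac{1}{G + G}}{6} = - \frac{2 G \frac{1}{2 G}}{6} = \left(- \frac{1}{6}\right) 1 = - \frac{1}{6}$)
$130 + 120 d{\left(-9 \right)} = 130 + 120 \left(- \frac{1}{6}\right) = 130 - 20 = 110$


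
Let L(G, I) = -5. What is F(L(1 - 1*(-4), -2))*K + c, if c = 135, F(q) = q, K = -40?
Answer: 335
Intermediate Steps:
F(L(1 - 1*(-4), -2))*K + c = -5*(-40) + 135 = 200 + 135 = 335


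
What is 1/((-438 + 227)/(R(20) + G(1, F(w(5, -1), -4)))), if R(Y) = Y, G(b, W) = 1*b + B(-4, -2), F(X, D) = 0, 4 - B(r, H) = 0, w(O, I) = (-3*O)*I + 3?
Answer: -25/211 ≈ -0.11848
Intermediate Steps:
w(O, I) = 3 - 3*I*O (w(O, I) = -3*I*O + 3 = 3 - 3*I*O)
B(r, H) = 4 (B(r, H) = 4 - 1*0 = 4 + 0 = 4)
G(b, W) = 4 + b (G(b, W) = 1*b + 4 = b + 4 = 4 + b)
1/((-438 + 227)/(R(20) + G(1, F(w(5, -1), -4)))) = 1/((-438 + 227)/(20 + (4 + 1))) = 1/(-211/(20 + 5)) = 1/(-211/25) = -25/211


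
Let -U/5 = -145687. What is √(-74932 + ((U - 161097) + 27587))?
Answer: 3*√57777 ≈ 721.11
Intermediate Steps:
U = 728435 (U = -5*(-145687) = 728435)
√(-74932 + ((U - 161097) + 27587)) = √(-74932 + ((728435 - 161097) + 27587)) = √(-74932 + (567338 + 27587)) = √(-74932 + 594925) = √519993 = 3*√57777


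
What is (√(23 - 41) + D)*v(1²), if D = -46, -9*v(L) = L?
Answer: 46/9 - I*√2/3 ≈ 5.1111 - 0.4714*I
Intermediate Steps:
v(L) = -L/9
(√(23 - 41) + D)*v(1²) = (√(23 - 41) - 46)*(-⅑*1²) = (√(-18) - 46)*(-⅑*1) = (3*I*√2 - 46)*(-⅑) = (-46 + 3*I*√2)*(-⅑) = 46/9 - I*√2/3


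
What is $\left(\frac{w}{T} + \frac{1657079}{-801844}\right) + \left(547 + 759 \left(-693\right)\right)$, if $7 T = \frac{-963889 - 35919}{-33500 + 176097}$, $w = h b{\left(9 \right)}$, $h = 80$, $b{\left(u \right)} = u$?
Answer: $- \frac{6590905482377413}{12526406968} \approx -5.2616 \cdot 10^{5}$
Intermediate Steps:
$w = 720$ ($w = 80 \cdot 9 = 720$)
$T = - \frac{999808}{998179}$ ($T = \frac{\left(-963889 - 35919\right) \frac{1}{-33500 + 176097}}{7} = \frac{\left(-999808\right) \frac{1}{142597}}{7} = \frac{1}{7} \left(- \frac{999808}{142597}\right) = - \frac{999808}{998179} \approx -1.0016$)
$\left(\frac{w}{T} + \frac{1657079}{-801844}\right) + \left(547 + 759 \left(-693\right)\right) = \left(\frac{720}{- \frac{999808}{998179}} + \frac{1657079}{-801844}\right) + \left(547 + 759 \left(-693\right)\right) = \left(720 \left(- \frac{998179}{999808}\right) + 1657079 \left(- \frac{1}{801844}\right)\right) + \left(547 - 525987\right) = \left(- \frac{44918055}{62488} - \frac{1657079}{801844}\right) - 525440 = - \frac{9030205111493}{12526406968} - 525440 = - \frac{6590905482377413}{12526406968}$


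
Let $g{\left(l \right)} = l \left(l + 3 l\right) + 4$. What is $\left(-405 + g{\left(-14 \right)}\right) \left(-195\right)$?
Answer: $-74685$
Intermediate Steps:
$g{\left(l \right)} = 4 + 4 l^{2}$ ($g{\left(l \right)} = l 4 l + 4 = 4 l^{2} + 4 = 4 + 4 l^{2}$)
$\left(-405 + g{\left(-14 \right)}\right) \left(-195\right) = \left(-405 + \left(4 + 4 \left(-14\right)^{2}\right)\right) \left(-195\right) = \left(-405 + \left(4 + 4 \cdot 196\right)\right) \left(-195\right) = \left(-405 + \left(4 + 784\right)\right) \left(-195\right) = \left(-405 + 788\right) \left(-195\right) = 383 \left(-195\right) = -74685$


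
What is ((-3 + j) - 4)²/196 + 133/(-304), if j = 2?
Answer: -243/784 ≈ -0.30995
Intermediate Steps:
((-3 + j) - 4)²/196 + 133/(-304) = ((-3 + 2) - 4)²/196 + 133/(-304) = (-1 - 4)²*(1/196) + 133*(-1/304) = (-5)²*(1/196) - 7/16 = 25*(1/196) - 7/16 = 25/196 - 7/16 = -243/784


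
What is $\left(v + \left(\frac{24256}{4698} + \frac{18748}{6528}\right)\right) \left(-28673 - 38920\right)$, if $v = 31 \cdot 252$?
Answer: $- \frac{225149548299875}{425952} \approx -5.2858 \cdot 10^{8}$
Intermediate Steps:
$v = 7812$
$\left(v + \left(\frac{24256}{4698} + \frac{18748}{6528}\right)\right) \left(-28673 - 38920\right) = \left(7812 + \left(\frac{24256}{4698} + \frac{18748}{6528}\right)\right) \left(-28673 - 38920\right) = \left(7812 + \left(24256 \cdot \frac{1}{4698} + 18748 \cdot \frac{1}{6528}\right)\right) \left(-67593\right) = \left(7812 + \left(\frac{12128}{2349} + \frac{4687}{1632}\right)\right) \left(-67593\right) = \left(7812 + \frac{10267553}{1277856}\right) \left(-67593\right) = \frac{9992878625}{1277856} \left(-67593\right) = - \frac{225149548299875}{425952}$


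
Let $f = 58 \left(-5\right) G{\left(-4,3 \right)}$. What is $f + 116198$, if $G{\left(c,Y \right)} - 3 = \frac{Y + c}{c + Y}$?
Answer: $115038$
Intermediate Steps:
$G{\left(c,Y \right)} = 4$ ($G{\left(c,Y \right)} = 3 + \frac{Y + c}{c + Y} = 3 + \frac{Y + c}{Y + c} = 3 + 1 = 4$)
$f = -1160$ ($f = 58 \left(-5\right) 4 = \left(-290\right) 4 = -1160$)
$f + 116198 = -1160 + 116198 = 115038$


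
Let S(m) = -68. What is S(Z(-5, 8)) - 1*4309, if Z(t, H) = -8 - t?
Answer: -4377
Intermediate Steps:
S(Z(-5, 8)) - 1*4309 = -68 - 1*4309 = -68 - 4309 = -4377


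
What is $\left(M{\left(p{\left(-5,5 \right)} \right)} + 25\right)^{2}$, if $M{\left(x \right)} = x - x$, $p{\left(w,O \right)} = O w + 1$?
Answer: $625$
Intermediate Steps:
$p{\left(w,O \right)} = 1 + O w$
$M{\left(x \right)} = 0$
$\left(M{\left(p{\left(-5,5 \right)} \right)} + 25\right)^{2} = \left(0 + 25\right)^{2} = 25^{2} = 625$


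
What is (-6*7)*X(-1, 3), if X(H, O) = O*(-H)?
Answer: -126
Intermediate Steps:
X(H, O) = -H*O
(-6*7)*X(-1, 3) = (-6*7)*(-1*(-1)*3) = -42*3 = -126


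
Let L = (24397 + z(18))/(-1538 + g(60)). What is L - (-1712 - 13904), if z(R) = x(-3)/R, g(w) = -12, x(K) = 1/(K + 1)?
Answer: 870494509/55800 ≈ 15600.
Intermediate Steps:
x(K) = 1/(1 + K)
z(R) = -1/(2*R) (z(R) = 1/((1 - 3)*R) = 1/((-2)*R) = -1/(2*R))
L = -878291/55800 (L = (24397 - ½/18)/(-1538 - 12) = (24397 - ½*1/18)/(-1550) = (24397 - 1/36)*(-1/1550) = (878291/36)*(-1/1550) = -878291/55800 ≈ -15.740)
L - (-1712 - 13904) = -878291/55800 - (-1712 - 13904) = -878291/55800 - 1*(-15616) = -878291/55800 + 15616 = 870494509/55800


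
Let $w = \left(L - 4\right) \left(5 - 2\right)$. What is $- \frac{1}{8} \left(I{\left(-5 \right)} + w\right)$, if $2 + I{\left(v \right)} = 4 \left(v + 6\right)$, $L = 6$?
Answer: $-1$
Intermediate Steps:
$w = 6$ ($w = \left(6 - 4\right) \left(5 - 2\right) = 2 \cdot 3 = 6$)
$I{\left(v \right)} = 22 + 4 v$ ($I{\left(v \right)} = -2 + 4 \left(v + 6\right) = -2 + 4 \left(6 + v\right) = -2 + \left(24 + 4 v\right) = 22 + 4 v$)
$- \frac{1}{8} \left(I{\left(-5 \right)} + w\right) = - \frac{1}{8} \left(\left(22 + 4 \left(-5\right)\right) + 6\right) = \left(-1\right) \frac{1}{8} \left(\left(22 - 20\right) + 6\right) = - \frac{2 + 6}{8} = \left(- \frac{1}{8}\right) 8 = -1$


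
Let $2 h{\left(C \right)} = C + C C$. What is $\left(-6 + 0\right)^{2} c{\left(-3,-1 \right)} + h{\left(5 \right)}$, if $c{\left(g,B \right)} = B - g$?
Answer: $87$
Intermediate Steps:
$h{\left(C \right)} = \frac{C}{2} + \frac{C^{2}}{2}$ ($h{\left(C \right)} = \frac{C + C C}{2} = \frac{C + C^{2}}{2} = \frac{C}{2} + \frac{C^{2}}{2}$)
$\left(-6 + 0\right)^{2} c{\left(-3,-1 \right)} + h{\left(5 \right)} = \left(-6 + 0\right)^{2} \left(-1 - -3\right) + \frac{1}{2} \cdot 5 \left(1 + 5\right) = \left(-6\right)^{2} \left(-1 + 3\right) + \frac{1}{2} \cdot 5 \cdot 6 = 36 \cdot 2 + 15 = 72 + 15 = 87$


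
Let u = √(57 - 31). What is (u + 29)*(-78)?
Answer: -2262 - 78*√26 ≈ -2659.7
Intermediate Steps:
u = √26 ≈ 5.0990
(u + 29)*(-78) = (√26 + 29)*(-78) = (29 + √26)*(-78) = -2262 - 78*√26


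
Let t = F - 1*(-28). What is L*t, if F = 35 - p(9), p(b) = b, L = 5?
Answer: 270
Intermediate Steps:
F = 26 (F = 35 - 1*9 = 35 - 9 = 26)
t = 54 (t = 26 - 1*(-28) = 26 + 28 = 54)
L*t = 5*54 = 270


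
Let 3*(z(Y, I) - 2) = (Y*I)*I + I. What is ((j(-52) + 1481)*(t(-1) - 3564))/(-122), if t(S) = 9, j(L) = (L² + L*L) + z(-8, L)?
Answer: -1198035/122 ≈ -9820.0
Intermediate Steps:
z(Y, I) = 2 + I/3 + Y*I²/3 (z(Y, I) = 2 + ((Y*I)*I + I)/3 = 2 + ((I*Y)*I + I)/3 = 2 + (Y*I² + I)/3 = 2 + (I + Y*I²)/3 = 2 + (I/3 + Y*I²/3) = 2 + I/3 + Y*I²/3)
j(L) = 2 - 2*L²/3 + L/3 (j(L) = (L² + L*L) + (2 + L/3 + (⅓)*(-8)*L²) = (L² + L²) + (2 + L/3 - 8*L²/3) = 2*L² + (2 - 8*L²/3 + L/3) = 2 - 2*L²/3 + L/3)
((j(-52) + 1481)*(t(-1) - 3564))/(-122) = (((2 - ⅔*(-52)² + (⅓)*(-52)) + 1481)*(9 - 3564))/(-122) = (((2 - ⅔*2704 - 52/3) + 1481)*(-3555))*(-1/122) = (((2 - 5408/3 - 52/3) + 1481)*(-3555))*(-1/122) = ((-1818 + 1481)*(-3555))*(-1/122) = -337*(-3555)*(-1/122) = 1198035*(-1/122) = -1198035/122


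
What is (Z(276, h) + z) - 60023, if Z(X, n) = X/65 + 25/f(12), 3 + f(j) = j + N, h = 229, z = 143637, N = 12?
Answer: 114140531/1365 ≈ 83619.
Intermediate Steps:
f(j) = 9 + j (f(j) = -3 + (j + 12) = -3 + (12 + j) = 9 + j)
Z(X, n) = 25/21 + X/65 (Z(X, n) = X/65 + 25/(9 + 12) = X*(1/65) + 25/21 = X/65 + 25*(1/21) = X/65 + 25/21 = 25/21 + X/65)
(Z(276, h) + z) - 60023 = ((25/21 + (1/65)*276) + 143637) - 60023 = ((25/21 + 276/65) + 143637) - 60023 = (7421/1365 + 143637) - 60023 = 196071926/1365 - 60023 = 114140531/1365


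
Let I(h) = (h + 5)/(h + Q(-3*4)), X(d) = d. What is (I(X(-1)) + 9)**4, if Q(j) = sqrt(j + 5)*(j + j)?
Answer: (1410769440*sqrt(7) + 106613346289*I)/(386976*sqrt(7) + 16232833*I) ≈ 6556.2 + 183.58*I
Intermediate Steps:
Q(j) = 2*j*sqrt(5 + j) (Q(j) = sqrt(5 + j)*(2*j) = 2*j*sqrt(5 + j))
I(h) = (5 + h)/(h - 24*I*sqrt(7)) (I(h) = (h + 5)/(h + 2*(-3*4)*sqrt(5 - 3*4)) = (5 + h)/(h + 2*(-12)*sqrt(5 - 12)) = (5 + h)/(h + 2*(-12)*sqrt(-7)) = (5 + h)/(h + 2*(-12)*(I*sqrt(7))) = (5 + h)/(h - 24*I*sqrt(7)))
(I(X(-1)) + 9)**4 = ((5 - 1)/(-1 - 24*I*sqrt(7)) + 9)**4 = (4/(-1 - 24*I*sqrt(7)) + 9)**4 = (9 + 4/(-1 - 24*I*sqrt(7)))**4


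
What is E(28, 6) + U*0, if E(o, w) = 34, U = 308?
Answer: 34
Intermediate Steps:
E(28, 6) + U*0 = 34 + 308*0 = 34 + 0 = 34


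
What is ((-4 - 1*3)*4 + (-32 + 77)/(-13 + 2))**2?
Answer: 124609/121 ≈ 1029.8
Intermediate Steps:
((-4 - 1*3)*4 + (-32 + 77)/(-13 + 2))**2 = ((-4 - 3)*4 + 45/(-11))**2 = (-7*4 + 45*(-1/11))**2 = (-28 - 45/11)**2 = (-353/11)**2 = 124609/121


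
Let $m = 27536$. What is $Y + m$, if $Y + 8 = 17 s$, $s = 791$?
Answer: $40975$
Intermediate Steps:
$Y = 13439$ ($Y = -8 + 17 \cdot 791 = -8 + 13447 = 13439$)
$Y + m = 13439 + 27536 = 40975$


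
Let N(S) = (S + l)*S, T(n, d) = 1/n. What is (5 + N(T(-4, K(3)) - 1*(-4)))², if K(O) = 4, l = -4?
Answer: 4225/256 ≈ 16.504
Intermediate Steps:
N(S) = S*(-4 + S) (N(S) = (S - 4)*S = (-4 + S)*S = S*(-4 + S))
(5 + N(T(-4, K(3)) - 1*(-4)))² = (5 + (1/(-4) - 1*(-4))*(-4 + (1/(-4) - 1*(-4))))² = (5 + (-¼ + 4)*(-4 + (-¼ + 4)))² = (5 + 15*(-4 + 15/4)/4)² = (5 + (15/4)*(-¼))² = (5 - 15/16)² = (65/16)² = 4225/256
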